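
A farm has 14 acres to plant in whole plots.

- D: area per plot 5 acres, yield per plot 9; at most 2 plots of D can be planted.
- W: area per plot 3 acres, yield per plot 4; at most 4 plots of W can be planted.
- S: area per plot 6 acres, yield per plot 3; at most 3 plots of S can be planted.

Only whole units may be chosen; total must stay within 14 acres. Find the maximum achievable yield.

22

2×D and 1×W: area 13 ≤ 14, yield 2·9 + 1·4 = 22.
1×D and 3×W: area 14 ≤ 14, yield 1·9 + 3·4 = 21.
Best is 22.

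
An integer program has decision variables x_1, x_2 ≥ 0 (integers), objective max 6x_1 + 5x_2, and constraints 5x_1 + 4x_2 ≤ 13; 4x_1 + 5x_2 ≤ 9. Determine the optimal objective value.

12

The continuous relaxation peaks at (2.25, 0) with value 13.50; rounding to a feasible lattice point costs some objective.
(x_1,x_2)=(2,0): 5·2+4·0=10≤13, 4·2+5·0=8≤9, objective 12.
(x_1,x_2)=(1,1): 5·1+4·1=9≤13, 4·1+5·1=9≤9, objective 11.
The best lattice point is (2,0), giving 12.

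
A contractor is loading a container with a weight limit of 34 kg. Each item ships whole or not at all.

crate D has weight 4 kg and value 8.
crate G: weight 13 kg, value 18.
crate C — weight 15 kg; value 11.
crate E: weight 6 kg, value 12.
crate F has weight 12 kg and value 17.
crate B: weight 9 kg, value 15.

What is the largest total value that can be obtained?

Take crate D, crate G, crate E, and crate B: weight 4 + 13 + 6 + 9 = 32 ≤ 34, value 8 + 18 + 12 + 15 = 53.
No other feasible combination does better.

53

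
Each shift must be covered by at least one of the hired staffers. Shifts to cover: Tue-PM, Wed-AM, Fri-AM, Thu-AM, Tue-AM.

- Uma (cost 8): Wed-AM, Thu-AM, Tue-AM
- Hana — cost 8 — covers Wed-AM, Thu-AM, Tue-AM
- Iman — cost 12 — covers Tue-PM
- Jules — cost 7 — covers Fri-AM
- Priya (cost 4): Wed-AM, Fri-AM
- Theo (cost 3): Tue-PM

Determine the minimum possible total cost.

15

Choose Uma, Priya, and Theo: together they cover Tue-PM, Wed-AM, Fri-AM, Thu-AM, Tue-AM — every shift.
Total cost: 8 + 4 + 3 = 15.
No cover costs less than 15.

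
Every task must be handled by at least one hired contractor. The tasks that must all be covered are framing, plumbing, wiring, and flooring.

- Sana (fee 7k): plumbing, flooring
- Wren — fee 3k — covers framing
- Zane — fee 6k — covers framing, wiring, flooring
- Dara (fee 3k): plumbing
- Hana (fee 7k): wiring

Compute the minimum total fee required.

9

Choose Zane and Dara: together they cover framing, plumbing, wiring, flooring — every task.
Total fee: 6 + 3 = 9.
No cover costs less than 9.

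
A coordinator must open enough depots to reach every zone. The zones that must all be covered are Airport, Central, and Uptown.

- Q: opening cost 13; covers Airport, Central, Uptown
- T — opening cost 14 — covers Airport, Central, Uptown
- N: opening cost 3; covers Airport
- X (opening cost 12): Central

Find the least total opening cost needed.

13

The greedy cost-per-new-zone heuristic would pick N and Q for 16, but a cheaper cover exists.
Q alone covers Airport, Central, Uptown — every zone.
Total opening cost: 13.
No cover costs less than 13.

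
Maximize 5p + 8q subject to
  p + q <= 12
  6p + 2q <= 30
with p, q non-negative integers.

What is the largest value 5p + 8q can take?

96

(p,q)=(0,12) is feasible, giving 96.
(p,q)=(1,11) is feasible, giving 93.
The best lattice point is (0,12), giving 96.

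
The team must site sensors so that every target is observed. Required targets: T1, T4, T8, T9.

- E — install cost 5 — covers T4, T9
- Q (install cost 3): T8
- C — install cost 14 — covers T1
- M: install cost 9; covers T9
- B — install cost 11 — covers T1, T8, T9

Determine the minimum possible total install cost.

This is a weighted set-cover instance.
The greedy cost-per-new-target heuristic would pick E, Q, and B for 19, but a cheaper cover exists.
Choose E and B: together they cover T1, T4, T8, T9 — every target.
Total install cost: 5 + 11 = 16.
No cover costs less than 16.

16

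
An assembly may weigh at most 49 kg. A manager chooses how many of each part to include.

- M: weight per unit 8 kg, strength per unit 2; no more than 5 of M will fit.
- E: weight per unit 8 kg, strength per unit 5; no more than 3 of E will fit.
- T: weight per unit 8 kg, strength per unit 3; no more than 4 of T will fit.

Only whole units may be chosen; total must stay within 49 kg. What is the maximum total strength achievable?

E has the best ratio (5/8); taking only E gives at most 3×5 = 15 (stopped by the supply cap of 3).
Mixing does better — 3×E and 3×T: weight 48 ≤ 49, strength 3·5 + 3·3 = 24.

24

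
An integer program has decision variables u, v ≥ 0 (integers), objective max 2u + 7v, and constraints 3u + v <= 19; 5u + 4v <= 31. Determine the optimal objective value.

The continuous relaxation peaks at (0, 7.75) with value 54.25; rounding to a feasible lattice point costs some objective.
(u,v)=(0,7): 3·0+1·7=7≤19, 5·0+4·7=28≤31, objective 49.
(u,v)=(1,6): 3·1+1·6=9≤19, 5·1+4·6=29≤31, objective 44.
Maximum is 49 at (u,v)=(0,7).

49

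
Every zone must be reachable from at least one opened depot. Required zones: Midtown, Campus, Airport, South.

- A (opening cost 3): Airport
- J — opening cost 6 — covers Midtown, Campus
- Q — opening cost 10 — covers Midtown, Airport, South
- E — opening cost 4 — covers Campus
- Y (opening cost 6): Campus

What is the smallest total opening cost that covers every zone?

The greedy cost-per-new-zone heuristic would pick A, J, and Q for 19, but a cheaper cover exists.
Choose Q and E: together they cover Midtown, Campus, Airport, South — every zone.
Total opening cost: 10 + 4 = 14.
No cover costs less than 14.

14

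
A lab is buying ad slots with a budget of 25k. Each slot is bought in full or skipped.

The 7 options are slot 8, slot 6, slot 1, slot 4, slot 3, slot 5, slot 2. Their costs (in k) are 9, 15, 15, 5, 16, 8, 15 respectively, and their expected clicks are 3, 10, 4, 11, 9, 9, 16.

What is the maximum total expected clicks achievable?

27

Allowing fractional choices, the relaxed optimum would be about 32.8, but ad slots are indivisible.
slot 4 + slot 2: cost 5 + 15 = 20 ≤ 25, expected clicks 11 + 16 = 27.
slot 5 + slot 2: cost 8 + 15 = 23 ≤ 25, expected clicks 9 + 16 = 25.
Best is slot 4 and slot 2 with total expected clicks 27.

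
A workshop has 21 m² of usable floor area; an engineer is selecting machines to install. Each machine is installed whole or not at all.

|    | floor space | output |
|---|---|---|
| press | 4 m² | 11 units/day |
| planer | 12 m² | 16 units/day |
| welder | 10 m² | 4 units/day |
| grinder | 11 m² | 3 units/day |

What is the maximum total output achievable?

27

Allowing fractional choices, the relaxed optimum would be about 29.0, but machines are indivisible.
press + planer: floor space 4 + 12 = 16 ≤ 21, output 11 + 16 = 27.
planer: floor space 12 ≤ 21, output 16.
press + welder: floor space 4 + 10 = 14 ≤ 21, output 11 + 4 = 15.
Best is press and planer with total output 27.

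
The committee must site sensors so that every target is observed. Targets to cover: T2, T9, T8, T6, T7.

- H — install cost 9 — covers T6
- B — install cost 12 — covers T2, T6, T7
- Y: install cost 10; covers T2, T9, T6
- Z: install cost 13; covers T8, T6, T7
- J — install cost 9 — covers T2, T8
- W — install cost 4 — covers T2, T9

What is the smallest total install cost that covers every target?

17

Choose Z and W: together they cover T2, T9, T8, T6, T7 — every target.
Total install cost: 13 + 4 = 17.
No cover costs less than 17.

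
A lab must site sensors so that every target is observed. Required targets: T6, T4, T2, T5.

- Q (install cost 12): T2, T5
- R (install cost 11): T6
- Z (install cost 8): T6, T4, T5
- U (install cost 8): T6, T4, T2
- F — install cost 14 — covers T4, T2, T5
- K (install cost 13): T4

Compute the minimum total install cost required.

16

Choose Z and U: together they cover T6, T4, T2, T5 — every target.
Total install cost: 8 + 8 = 16.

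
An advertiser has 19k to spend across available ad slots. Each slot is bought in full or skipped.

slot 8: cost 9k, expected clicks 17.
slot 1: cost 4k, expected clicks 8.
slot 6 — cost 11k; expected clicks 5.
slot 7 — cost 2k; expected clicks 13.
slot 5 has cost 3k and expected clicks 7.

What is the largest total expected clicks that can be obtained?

45

This is a 0-1 knapsack instance.
Allowing fractional choices, the relaxed optimum would be about 45.5, but ad slots are indivisible.
slot 8 + slot 7 + slot 5: cost 9 + 2 + 3 = 14 ≤ 19, expected clicks 17 + 13 + 7 = 37.
slot 8 + slot 1 + slot 7 + slot 5: cost 9 + 4 + 2 + 3 = 18 ≤ 19, expected clicks 17 + 8 + 13 + 7 = 45.
slot 8 + slot 1 + slot 7: cost 9 + 4 + 2 = 15 ≤ 19, expected clicks 17 + 8 + 13 = 38.
Best is slot 8, slot 1, slot 7, and slot 5 with total expected clicks 45.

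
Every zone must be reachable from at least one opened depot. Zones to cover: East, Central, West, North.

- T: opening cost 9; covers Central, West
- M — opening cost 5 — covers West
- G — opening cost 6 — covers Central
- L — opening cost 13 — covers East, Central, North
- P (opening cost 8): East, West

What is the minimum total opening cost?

18

Choose M and L: together they cover East, Central, West, North — every zone.
Total opening cost: 5 + 13 = 18.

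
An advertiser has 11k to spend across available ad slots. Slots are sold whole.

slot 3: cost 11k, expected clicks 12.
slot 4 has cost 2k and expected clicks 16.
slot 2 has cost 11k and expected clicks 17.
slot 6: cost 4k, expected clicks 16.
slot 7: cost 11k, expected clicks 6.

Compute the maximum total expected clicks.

32

Take slot 4 and slot 6: cost 2 + 4 = 6 ≤ 11, expected clicks 16 + 16 = 32.
No other feasible combination does better.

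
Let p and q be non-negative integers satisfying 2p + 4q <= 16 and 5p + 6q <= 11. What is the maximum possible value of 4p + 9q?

13

The continuous relaxation peaks at (0, 1.83) with value 16.50; rounding to a feasible lattice point costs some objective.
(p,q)=(1,1): 2·1+4·1=6≤16, 5·1+6·1=11≤11, objective 13.
(p,q)=(0,1): 2·0+4·1=4≤16, 5·0+6·1=6≤11, objective 9.
(p,q)=(2,0): 2·2+4·0=4≤16, 5·2+6·0=10≤11, objective 8.
Maximum is 13 at (p,q)=(1,1).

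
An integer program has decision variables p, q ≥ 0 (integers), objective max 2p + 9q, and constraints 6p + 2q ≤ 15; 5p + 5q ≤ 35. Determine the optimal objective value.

63

(p,q)=(0,7): 6·0+2·7=14≤15, 5·0+5·7=35≤35, objective 63.
(p,q)=(0,6): 6·0+2·6=12≤15, 5·0+5·6=30≤35, objective 54.
The best lattice point is (0,7), giving 63.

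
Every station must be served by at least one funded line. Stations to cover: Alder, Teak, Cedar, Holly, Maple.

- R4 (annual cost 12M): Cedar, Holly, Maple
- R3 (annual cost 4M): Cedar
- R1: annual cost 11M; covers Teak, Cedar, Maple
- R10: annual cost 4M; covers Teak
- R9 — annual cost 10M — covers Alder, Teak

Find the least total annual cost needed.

22

This is an integer covering problem.
The greedy cost-per-new-station heuristic would pick R1, R9, and R4 for 33, but a cheaper cover exists.
Choose R4 and R9: together they cover Alder, Teak, Cedar, Holly, Maple — every station.
Total annual cost: 12 + 10 = 22.
No cover costs less than 22.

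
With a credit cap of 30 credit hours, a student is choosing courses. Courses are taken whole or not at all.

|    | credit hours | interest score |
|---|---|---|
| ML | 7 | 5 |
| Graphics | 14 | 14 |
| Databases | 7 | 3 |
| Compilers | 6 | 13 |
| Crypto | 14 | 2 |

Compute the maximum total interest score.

32

This is a 0-1 knapsack instance.
Take ML, Graphics, and Compilers: credit hours 7 + 14 + 6 = 27 ≤ 30, interest score 5 + 14 + 13 = 32.
No other feasible combination does better.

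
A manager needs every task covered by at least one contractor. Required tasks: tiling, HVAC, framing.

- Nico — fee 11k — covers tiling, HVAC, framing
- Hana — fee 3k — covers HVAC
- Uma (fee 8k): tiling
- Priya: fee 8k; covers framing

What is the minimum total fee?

11

This is an integer covering problem.
The greedy cost-per-new-task heuristic would pick Hana and Nico for 14, but a cheaper cover exists.
Nico alone covers tiling, HVAC, framing — every task.
Total fee: 11.
No cover costs less than 11.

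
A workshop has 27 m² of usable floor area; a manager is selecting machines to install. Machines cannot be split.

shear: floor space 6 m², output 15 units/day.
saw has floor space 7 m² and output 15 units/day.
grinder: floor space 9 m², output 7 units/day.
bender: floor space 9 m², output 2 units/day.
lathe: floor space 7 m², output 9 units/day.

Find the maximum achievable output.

Allowing fractional choices, the relaxed optimum would be about 44.4, but machines are indivisible.
shear + saw + grinder: floor space 6 + 7 + 9 = 22 ≤ 27, output 15 + 15 + 7 = 37.
shear + saw + bender: floor space 6 + 7 + 9 = 22 ≤ 27, output 15 + 15 + 2 = 32.
shear + saw + lathe: floor space 6 + 7 + 7 = 20 ≤ 27, output 15 + 15 + 9 = 39.
Best is shear, saw, and lathe with total output 39.

39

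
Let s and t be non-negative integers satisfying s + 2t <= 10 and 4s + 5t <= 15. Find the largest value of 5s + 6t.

Relaxing integrality, the LP optimum is 18.75 at (s,t) = (3.75, 0), which is not an integer point.
(s,t)=(0,3) is feasible, giving 18.
(s,t)=(1,2) is feasible, giving 17.
(s,t)=(2,1) is feasible, giving 16.
The best lattice point is (0,3), giving 18.

18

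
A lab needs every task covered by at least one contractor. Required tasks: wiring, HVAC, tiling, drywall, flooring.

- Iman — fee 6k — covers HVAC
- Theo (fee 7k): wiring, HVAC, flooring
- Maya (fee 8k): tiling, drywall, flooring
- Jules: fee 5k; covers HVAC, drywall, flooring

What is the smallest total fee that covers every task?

Choose Theo and Maya: together they cover wiring, HVAC, tiling, drywall, flooring — every task.
Total fee: 7 + 8 = 15.

15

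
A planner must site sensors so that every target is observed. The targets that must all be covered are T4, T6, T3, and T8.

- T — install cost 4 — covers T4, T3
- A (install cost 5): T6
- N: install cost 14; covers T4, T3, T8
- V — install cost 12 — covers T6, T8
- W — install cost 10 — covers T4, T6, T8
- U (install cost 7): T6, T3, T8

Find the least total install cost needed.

This is a weighted set-cover instance.
Choose T and U: together they cover T4, T6, T3, T8 — every target.
Total install cost: 4 + 7 = 11.
No cover costs less than 11.

11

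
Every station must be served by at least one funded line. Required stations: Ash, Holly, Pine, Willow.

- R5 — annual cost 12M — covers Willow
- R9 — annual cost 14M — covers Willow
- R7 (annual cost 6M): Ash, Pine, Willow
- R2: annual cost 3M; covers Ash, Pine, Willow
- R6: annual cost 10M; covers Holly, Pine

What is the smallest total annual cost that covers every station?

Choose R2 and R6: together they cover Ash, Holly, Pine, Willow — every station.
Total annual cost: 3 + 10 = 13.
No cover costs less than 13.

13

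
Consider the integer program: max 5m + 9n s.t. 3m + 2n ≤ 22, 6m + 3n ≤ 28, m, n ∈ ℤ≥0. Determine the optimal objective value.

Relaxing integrality, the LP optimum is 84.00 at (m,n) = (0, 9.33), which is not an integer point.
(m,n)=(0,9): 3·0+2·9=18≤22, 6·0+3·9=27≤28, objective 81.
(m,n)=(0,8): 3·0+2·8=16≤22, 6·0+3·8=24≤28, objective 72.
No feasible integer point exceeds 81.

81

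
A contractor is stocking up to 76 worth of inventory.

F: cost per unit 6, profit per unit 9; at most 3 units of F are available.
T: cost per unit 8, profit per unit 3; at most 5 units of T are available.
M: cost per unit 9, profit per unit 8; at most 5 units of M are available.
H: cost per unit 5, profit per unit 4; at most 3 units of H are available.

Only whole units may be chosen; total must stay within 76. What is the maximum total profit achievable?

75

3×F, 5×M, and 2×H: cost 73 ≤ 76, profit 3·9 + 5·8 + 2·4 = 75.
3×F, 1×T, 5×M, and 1×H: cost 76 ≤ 76, profit 3·9 + 1·3 + 5·8 + 1·4 = 74.
Best is 75.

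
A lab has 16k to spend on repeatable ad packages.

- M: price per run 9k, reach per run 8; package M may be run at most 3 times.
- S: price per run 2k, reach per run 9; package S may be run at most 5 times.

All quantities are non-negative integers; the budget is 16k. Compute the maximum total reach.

This is a bounded integer knapsack.
S has the best ratio (9/2); taking only S gives at most 5×9 = 45 (stopped by the supply cap of 5).
Optimal: 5×S: price 10 ≤ 16, reach 5·9 = 45.

45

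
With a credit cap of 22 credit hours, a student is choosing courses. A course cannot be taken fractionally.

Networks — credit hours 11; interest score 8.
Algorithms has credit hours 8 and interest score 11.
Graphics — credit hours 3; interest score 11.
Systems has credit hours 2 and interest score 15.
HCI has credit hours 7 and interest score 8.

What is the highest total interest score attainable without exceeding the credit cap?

This is an integer program with binary decision variables.
Take Algorithms, Graphics, Systems, and HCI: credit hours 8 + 3 + 2 + 7 = 20 ≤ 22, interest score 11 + 11 + 15 + 8 = 45.
No other feasible combination does better.

45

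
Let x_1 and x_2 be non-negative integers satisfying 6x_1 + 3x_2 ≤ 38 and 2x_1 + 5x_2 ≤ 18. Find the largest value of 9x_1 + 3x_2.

54

Relaxing integrality, the LP optimum is 57.00 at (x_1,x_2) = (6.33, 0), which is not an integer point.
(x_1,x_2)=(6,0): 6·6+3·0=36≤38, 2·6+5·0=12≤18, objective 54.
(x_1,x_2)=(5,1): 6·5+3·1=33≤38, 2·5+5·1=15≤18, objective 48.
(x_1,x_2)=(5,0): 6·5+3·0=30≤38, 2·5+5·0=10≤18, objective 45.
Maximum is 54 at (x_1,x_2)=(6,0).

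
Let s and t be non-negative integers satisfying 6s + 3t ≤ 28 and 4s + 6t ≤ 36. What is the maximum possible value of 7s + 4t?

33

(s,t)=(3,3): 6·3+3·3=27≤28, 4·3+6·3=30≤36, objective 33.
(s,t)=(2,4): 6·2+3·4=24≤28, 4·2+6·4=32≤36, objective 30.
(s,t)=(3,2): 6·3+3·2=24≤28, 4·3+6·2=24≤36, objective 29.
(s,t)=(1,5): 6·1+3·5=21≤28, 4·1+6·5=34≤36, objective 27.
No feasible integer point exceeds 33.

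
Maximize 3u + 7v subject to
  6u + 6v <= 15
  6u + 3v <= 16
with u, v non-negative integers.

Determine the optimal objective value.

14

(u,v)=(0,2): 6·0+6·2=12≤15, 6·0+3·2=6≤16, objective 14.
(u,v)=(1,1): 6·1+6·1=12≤15, 6·1+3·1=9≤16, objective 10.
The best lattice point is (0,2), giving 14.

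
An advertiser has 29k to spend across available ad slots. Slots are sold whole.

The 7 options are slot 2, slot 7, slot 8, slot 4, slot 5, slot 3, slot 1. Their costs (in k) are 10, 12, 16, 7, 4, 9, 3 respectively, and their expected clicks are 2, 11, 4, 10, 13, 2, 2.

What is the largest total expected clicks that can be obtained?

Allowing fractional choices, the relaxed optimum would be about 36.8, but ad slots are indivisible.
slot 7 + slot 4 + slot 5 + slot 1: cost 12 + 7 + 4 + 3 = 26 ≤ 29, expected clicks 11 + 10 + 13 + 2 = 36.
slot 7 + slot 4 + slot 5: cost 12 + 7 + 4 = 23 ≤ 29, expected clicks 11 + 10 + 13 = 34.
slot 7 + slot 5 + slot 3 + slot 1: cost 12 + 4 + 9 + 3 = 28 ≤ 29, expected clicks 11 + 13 + 2 + 2 = 28.
Best is slot 7, slot 4, slot 5, and slot 1 with total expected clicks 36.

36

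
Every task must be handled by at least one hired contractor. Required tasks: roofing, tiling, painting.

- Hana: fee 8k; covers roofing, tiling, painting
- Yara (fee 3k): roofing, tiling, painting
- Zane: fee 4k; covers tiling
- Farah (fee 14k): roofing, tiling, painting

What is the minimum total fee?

This is an integer covering problem.
Yara alone covers roofing, tiling, painting — every task.
Total fee: 3.
No cover costs less than 3.

3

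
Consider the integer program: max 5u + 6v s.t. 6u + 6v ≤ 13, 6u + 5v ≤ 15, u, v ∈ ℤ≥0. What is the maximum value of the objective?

12

Relaxing integrality, the LP optimum is 13.00 at (u,v) = (0, 2.17), which is not an integer point.
(u,v)=(0,2): 6·0+6·2=12≤13, 6·0+5·2=10≤15, objective 12.
(u,v)=(1,1): 6·1+6·1=12≤13, 6·1+5·1=11≤15, objective 11.
No feasible integer point exceeds 12.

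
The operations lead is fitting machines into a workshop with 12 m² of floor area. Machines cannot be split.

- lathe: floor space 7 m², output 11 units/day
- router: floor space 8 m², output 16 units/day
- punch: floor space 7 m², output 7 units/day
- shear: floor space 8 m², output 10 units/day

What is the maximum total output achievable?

16

This is an integer program with binary decision variables.
Take router: floor space 8 ≤ 12, output 16.
No other feasible combination does better.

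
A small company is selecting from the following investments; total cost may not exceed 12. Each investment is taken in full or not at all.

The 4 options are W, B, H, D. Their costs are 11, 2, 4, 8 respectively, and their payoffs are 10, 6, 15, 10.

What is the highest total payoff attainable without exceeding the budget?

25

Take H and D: cost 4 + 8 = 12 ≤ 12, payoff 15 + 10 = 25.
No other feasible combination does better.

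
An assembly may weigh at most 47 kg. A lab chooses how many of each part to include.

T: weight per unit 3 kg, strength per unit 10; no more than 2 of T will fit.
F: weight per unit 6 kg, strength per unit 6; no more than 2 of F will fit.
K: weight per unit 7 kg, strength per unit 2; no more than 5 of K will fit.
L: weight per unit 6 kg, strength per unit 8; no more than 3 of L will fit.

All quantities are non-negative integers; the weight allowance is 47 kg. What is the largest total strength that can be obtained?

58

This is a bounded integer knapsack.
T has the best ratio (10/3); taking only T gives at most 2×10 = 20 (stopped by the supply cap of 2).
Mixing does better — 2×T, 2×F, 1×K, and 3×L: weight 43 ≤ 47, strength 2·10 + 2·6 + 1·2 + 3·8 = 58.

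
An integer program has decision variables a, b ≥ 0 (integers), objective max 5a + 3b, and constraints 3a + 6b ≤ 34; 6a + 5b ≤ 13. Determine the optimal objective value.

(a,b)=(2,0): 3·2+6·0=6≤34, 6·2+5·0=12≤13, objective 10.
(a,b)=(1,1): 3·1+6·1=9≤34, 6·1+5·1=11≤13, objective 8.
(a,b)=(1,0): 3·1+6·0=3≤34, 6·1+5·0=6≤13, objective 5.
The best lattice point is (2,0), giving 10.

10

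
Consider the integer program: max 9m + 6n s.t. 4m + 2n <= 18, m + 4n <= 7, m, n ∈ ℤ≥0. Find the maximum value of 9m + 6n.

The continuous relaxation peaks at (4.14, 0.714) with value 41.57; rounding to a feasible lattice point costs some objective.
(m,n)=(4,0): 4·4+2·0=16≤18, 1·4+4·0=4≤7, objective 36.
(m,n)=(3,1): 4·3+2·1=14≤18, 1·3+4·1=7≤7, objective 33.
No feasible integer point exceeds 36.

36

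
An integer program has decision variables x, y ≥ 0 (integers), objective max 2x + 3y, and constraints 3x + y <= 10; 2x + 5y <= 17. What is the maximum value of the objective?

The continuous relaxation peaks at (2.54, 2.38) with value 12.23; rounding to a feasible lattice point costs some objective.
(x,y)=(1,3): 3·1+1·3=6≤10, 2·1+5·3=17≤17, objective 11.
(x,y)=(2,2): 3·2+1·2=8≤10, 2·2+5·2=14≤17, objective 10.
(x,y)=(3,1): 3·3+1·1=10≤10, 2·3+5·1=11≤17, objective 9.
No feasible integer point exceeds 11.

11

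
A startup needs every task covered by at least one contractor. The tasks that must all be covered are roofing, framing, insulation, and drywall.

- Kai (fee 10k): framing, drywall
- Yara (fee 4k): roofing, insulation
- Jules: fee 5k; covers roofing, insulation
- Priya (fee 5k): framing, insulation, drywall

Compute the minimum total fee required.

9

This is a weighted set-cover instance.
Choose Yara and Priya: together they cover roofing, framing, insulation, drywall — every task.
Total fee: 4 + 5 = 9.
No cover costs less than 9.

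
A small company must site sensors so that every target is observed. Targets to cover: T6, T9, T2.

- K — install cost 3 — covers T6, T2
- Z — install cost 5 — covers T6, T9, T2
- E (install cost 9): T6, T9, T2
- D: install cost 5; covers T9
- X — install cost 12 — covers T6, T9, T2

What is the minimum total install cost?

The greedy cost-per-new-target heuristic would pick K and Z for 8, but a cheaper cover exists.
Z alone covers T6, T9, T2 — every target.
Total install cost: 5.
No cover costs less than 5.

5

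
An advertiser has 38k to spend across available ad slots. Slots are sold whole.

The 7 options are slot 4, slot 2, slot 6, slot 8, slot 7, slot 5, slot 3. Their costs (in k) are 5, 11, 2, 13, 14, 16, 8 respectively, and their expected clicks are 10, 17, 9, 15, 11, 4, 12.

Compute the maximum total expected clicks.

54

Allowing fractional choices, the relaxed optimum would be about 61.8, but ad slots are indivisible.
slot 2 + slot 6 + slot 8 + slot 3: cost 11 + 2 + 13 + 8 = 34 ≤ 38, expected clicks 17 + 9 + 15 + 12 = 53.
slot 4 + slot 2 + slot 8 + slot 3: cost 5 + 11 + 13 + 8 = 37 ≤ 38, expected clicks 10 + 17 + 15 + 12 = 54.
slot 4 + slot 2 + slot 6 + slot 8: cost 5 + 11 + 2 + 13 = 31 ≤ 38, expected clicks 10 + 17 + 9 + 15 = 51.
Best is slot 4, slot 2, slot 8, and slot 3 with total expected clicks 54.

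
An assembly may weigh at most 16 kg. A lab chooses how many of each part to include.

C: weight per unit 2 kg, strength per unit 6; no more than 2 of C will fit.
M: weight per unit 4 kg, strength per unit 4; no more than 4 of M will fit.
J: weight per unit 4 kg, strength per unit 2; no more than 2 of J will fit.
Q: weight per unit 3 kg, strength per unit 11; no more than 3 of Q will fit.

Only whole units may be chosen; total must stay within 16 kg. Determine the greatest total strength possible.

45

Q has the best ratio (11/3); taking only Q gives at most 3×11 = 33 (stopped by the supply cap of 3).
Mixing does better — 2×C and 3×Q: weight 13 ≤ 16, strength 2·6 + 3·11 = 45.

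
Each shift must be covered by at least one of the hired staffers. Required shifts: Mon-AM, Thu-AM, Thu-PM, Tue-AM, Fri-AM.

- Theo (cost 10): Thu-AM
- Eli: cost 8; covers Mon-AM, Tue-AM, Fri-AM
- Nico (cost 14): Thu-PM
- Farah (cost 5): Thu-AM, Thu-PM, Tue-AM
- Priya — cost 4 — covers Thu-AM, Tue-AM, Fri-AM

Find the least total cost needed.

The greedy cost-per-new-shift heuristic would pick Priya, Farah, and Eli for 17, but a cheaper cover exists.
Choose Eli and Farah: together they cover Mon-AM, Thu-AM, Thu-PM, Tue-AM, Fri-AM — every shift.
Total cost: 8 + 5 = 13.
No cover costs less than 13.

13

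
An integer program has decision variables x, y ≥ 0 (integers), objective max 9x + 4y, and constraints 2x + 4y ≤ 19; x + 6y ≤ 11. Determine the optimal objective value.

81

(x,y)=(9,0): 2·9+4·0=18≤19, 1·9+6·0=9≤11, objective 81.
(x,y)=(8,0): 2·8+4·0=16≤19, 1·8+6·0=8≤11, objective 72.
Maximum is 81 at (x,y)=(9,0).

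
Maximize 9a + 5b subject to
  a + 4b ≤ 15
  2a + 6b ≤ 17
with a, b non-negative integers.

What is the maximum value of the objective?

(a,b)=(8,0) is feasible, giving 72.
(a,b)=(7,0) is feasible, giving 63.
No feasible integer point exceeds 72.

72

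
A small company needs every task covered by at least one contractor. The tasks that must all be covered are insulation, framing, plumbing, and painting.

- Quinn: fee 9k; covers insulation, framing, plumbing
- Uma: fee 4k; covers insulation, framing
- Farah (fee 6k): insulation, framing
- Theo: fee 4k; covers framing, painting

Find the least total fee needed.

Choose Quinn and Theo: together they cover insulation, framing, plumbing, painting — every task.
Total fee: 9 + 4 = 13.

13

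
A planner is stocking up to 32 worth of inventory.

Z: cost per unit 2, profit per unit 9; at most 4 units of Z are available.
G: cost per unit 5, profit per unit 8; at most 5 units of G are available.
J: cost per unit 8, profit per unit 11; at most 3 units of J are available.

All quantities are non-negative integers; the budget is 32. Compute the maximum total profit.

71

Take 4×Z, 3×G, and 1×J: cost 31 ≤ 32, profit 4·9 + 3·8 + 1·11 = 71.
Z has the best ratio (9/2) and is taken to its limit of 4; remaining capacity is filled optimally with the others.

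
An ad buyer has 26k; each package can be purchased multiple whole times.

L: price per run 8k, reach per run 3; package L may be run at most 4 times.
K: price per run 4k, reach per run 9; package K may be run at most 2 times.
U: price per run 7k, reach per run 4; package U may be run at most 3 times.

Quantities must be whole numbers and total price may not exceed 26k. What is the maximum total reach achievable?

26

This is a bounded integer knapsack.
1×L, 2×K, and 1×U: price 23 ≤ 26, reach 1·3 + 2·9 + 1·4 = 25.
2×K and 2×U: price 22 ≤ 26, reach 2·9 + 2·4 = 26.
Best is 26.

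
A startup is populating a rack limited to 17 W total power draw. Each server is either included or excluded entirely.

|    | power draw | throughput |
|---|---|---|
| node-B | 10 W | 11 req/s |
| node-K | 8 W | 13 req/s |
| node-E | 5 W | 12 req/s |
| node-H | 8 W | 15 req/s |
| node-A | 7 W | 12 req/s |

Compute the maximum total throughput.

28

Treat it as a binary knapsack problem.
Allowing fractional choices, the relaxed optimum would be about 33.9, but servers are indivisible.
node-H + node-A: power draw 8 + 7 = 15 ≤ 17, throughput 15 + 12 = 27.
node-E + node-H: power draw 5 + 8 = 13 ≤ 17, throughput 12 + 15 = 27.
node-K + node-H: power draw 8 + 8 = 16 ≤ 17, throughput 13 + 15 = 28.
Best is node-K and node-H with total throughput 28.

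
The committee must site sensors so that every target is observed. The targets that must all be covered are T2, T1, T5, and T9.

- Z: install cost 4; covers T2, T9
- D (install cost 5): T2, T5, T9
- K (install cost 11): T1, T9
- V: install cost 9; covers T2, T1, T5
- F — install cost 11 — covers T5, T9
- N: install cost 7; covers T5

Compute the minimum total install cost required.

13

This is an integer covering problem.
The greedy cost-per-new-target heuristic would pick D and V for 14, but a cheaper cover exists.
Choose Z and V: together they cover T2, T1, T5, T9 — every target.
Total install cost: 4 + 9 = 13.
No cover costs less than 13.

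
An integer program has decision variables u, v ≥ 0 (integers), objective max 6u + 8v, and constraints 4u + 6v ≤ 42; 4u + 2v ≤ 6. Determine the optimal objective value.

(u,v)=(0,3): 4·0+6·3=18≤42, 4·0+2·3=6≤6, objective 24.
(u,v)=(0,2): 4·0+6·2=12≤42, 4·0+2·2=4≤6, objective 16.
No feasible integer point exceeds 24.

24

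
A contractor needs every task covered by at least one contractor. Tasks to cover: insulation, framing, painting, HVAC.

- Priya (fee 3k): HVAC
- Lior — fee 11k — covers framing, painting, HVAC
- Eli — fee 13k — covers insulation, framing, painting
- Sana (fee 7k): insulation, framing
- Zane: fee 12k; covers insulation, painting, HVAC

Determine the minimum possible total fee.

The greedy cost-per-new-task heuristic would pick Priya, Sana, and Lior for 21, but a cheaper cover exists.
Choose Priya and Eli: together they cover insulation, framing, painting, HVAC — every task.
Total fee: 3 + 13 = 16.
No cover costs less than 16.

16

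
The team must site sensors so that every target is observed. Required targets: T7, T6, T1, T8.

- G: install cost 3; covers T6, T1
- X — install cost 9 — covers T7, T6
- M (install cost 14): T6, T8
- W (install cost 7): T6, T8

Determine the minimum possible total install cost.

Choose G, X, and W: together they cover T7, T6, T1, T8 — every target.
Total install cost: 3 + 9 + 7 = 19.
No cover costs less than 19.

19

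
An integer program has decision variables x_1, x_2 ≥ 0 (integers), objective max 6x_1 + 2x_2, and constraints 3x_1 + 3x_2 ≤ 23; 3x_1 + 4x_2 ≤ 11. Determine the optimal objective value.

The continuous relaxation peaks at (3.67, 0) with value 22.00; rounding to a feasible lattice point costs some objective.
(x_1,x_2)=(3,0): 3·3+3·0=9≤23, 3·3+4·0=9≤11, objective 18.
(x_1,x_2)=(2,1): 3·2+3·1=9≤23, 3·2+4·1=10≤11, objective 14.
(x_1,x_2)=(2,0): 3·2+3·0=6≤23, 3·2+4·0=6≤11, objective 12.
Maximum is 18 at (x_1,x_2)=(3,0).

18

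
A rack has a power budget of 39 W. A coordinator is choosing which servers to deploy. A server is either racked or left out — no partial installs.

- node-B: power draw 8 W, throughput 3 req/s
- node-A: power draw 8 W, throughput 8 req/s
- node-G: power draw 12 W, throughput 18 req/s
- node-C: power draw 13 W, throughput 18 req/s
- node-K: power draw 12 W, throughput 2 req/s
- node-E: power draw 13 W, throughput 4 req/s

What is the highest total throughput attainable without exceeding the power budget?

Allowing fractional choices, the relaxed optimum would be about 46.2, but servers are indivisible.
node-G + node-C + node-E: power draw 12 + 13 + 13 = 38 ≤ 39, throughput 18 + 18 + 4 = 40.
node-B + node-G + node-C: power draw 8 + 12 + 13 = 33 ≤ 39, throughput 3 + 18 + 18 = 39.
node-A + node-G + node-C: power draw 8 + 12 + 13 = 33 ≤ 39, throughput 8 + 18 + 18 = 44.
Best is node-A, node-G, and node-C with total throughput 44.

44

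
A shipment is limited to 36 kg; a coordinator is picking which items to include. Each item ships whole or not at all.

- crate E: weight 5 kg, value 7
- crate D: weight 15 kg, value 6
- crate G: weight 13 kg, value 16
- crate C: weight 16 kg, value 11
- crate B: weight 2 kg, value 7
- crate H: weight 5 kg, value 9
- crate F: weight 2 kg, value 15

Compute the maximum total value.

54

Take crate E, crate G, crate B, crate H, and crate F: weight 5 + 13 + 2 + 5 + 2 = 27 ≤ 36, value 7 + 16 + 7 + 9 + 15 = 54.
No other feasible combination does better.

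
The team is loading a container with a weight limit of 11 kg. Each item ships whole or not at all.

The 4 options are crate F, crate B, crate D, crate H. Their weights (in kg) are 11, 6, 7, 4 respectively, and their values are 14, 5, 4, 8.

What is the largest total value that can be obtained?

14

crate F: weight 11 ≤ 11, value 14.
crate D + crate H: weight 7 + 4 = 11 ≤ 11, value 4 + 8 = 12.
crate B + crate H: weight 6 + 4 = 10 ≤ 11, value 5 + 8 = 13.
Best is crate F with total value 14.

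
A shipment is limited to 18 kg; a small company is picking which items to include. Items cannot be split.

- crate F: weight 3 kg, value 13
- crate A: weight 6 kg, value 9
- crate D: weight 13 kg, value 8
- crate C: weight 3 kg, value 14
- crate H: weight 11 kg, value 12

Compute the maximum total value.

crate F + crate C: weight 3 + 3 = 6 ≤ 18, value 13 + 14 = 27.
crate F + crate C + crate H: weight 3 + 3 + 11 = 17 ≤ 18, value 13 + 14 + 12 = 39.
crate F + crate A + crate C: weight 3 + 6 + 3 = 12 ≤ 18, value 13 + 9 + 14 = 36.
Best is crate F, crate C, and crate H with total value 39.

39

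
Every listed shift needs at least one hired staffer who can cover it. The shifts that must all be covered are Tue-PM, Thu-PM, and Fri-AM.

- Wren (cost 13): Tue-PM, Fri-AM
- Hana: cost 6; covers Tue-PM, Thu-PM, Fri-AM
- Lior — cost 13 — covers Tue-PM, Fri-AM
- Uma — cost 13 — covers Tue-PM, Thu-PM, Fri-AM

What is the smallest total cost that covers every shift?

6

Hana alone covers Tue-PM, Thu-PM, Fri-AM — every shift.
Total cost: 6.
No cover costs less than 6.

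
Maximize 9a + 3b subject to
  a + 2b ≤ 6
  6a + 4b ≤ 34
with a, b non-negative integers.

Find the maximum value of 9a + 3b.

45

Relaxing integrality, the LP optimum is 51.00 at (a,b) = (5.67, 0), which is not an integer point.
(a,b)=(5,0): 1·5+2·0=5≤6, 6·5+4·0=30≤34, objective 45.
(a,b)=(4,1): 1·4+2·1=6≤6, 6·4+4·1=28≤34, objective 39.
No feasible integer point exceeds 45.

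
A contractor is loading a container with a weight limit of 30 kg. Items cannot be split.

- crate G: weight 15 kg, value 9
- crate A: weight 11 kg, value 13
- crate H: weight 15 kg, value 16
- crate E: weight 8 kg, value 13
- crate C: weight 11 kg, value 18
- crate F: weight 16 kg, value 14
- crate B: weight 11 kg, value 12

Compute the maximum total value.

44

Treat it as a binary knapsack problem.
crate A + crate E + crate B: weight 11 + 8 + 11 = 30 ≤ 30, value 13 + 13 + 12 = 38.
crate A + crate E + crate C: weight 11 + 8 + 11 = 30 ≤ 30, value 13 + 13 + 18 = 44.
crate E + crate C + crate B: weight 8 + 11 + 11 = 30 ≤ 30, value 13 + 18 + 12 = 43.
Best is crate A, crate E, and crate C with total value 44.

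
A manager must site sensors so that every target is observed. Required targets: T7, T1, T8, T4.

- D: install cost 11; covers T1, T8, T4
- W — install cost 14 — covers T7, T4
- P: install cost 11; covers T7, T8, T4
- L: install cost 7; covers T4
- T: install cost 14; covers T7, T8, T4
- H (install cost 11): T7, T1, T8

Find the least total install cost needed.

This is a weighted set-cover instance.
The greedy cost-per-new-target heuristic would pick D and P for 22, but a cheaper cover exists.
Choose L and H: together they cover T7, T1, T8, T4 — every target.
Total install cost: 7 + 11 = 18.
No cover costs less than 18.

18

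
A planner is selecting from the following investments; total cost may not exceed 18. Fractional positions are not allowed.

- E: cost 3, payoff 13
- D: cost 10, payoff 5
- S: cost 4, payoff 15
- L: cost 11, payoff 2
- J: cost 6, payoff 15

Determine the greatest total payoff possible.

S + J: cost 4 + 6 = 10 ≤ 18, payoff 15 + 15 = 30.
E + S + J: cost 3 + 4 + 6 = 13 ≤ 18, payoff 13 + 15 + 15 = 43.
E + D + S: cost 3 + 10 + 4 = 17 ≤ 18, payoff 13 + 5 + 15 = 33.
Best is E, S, and J with total payoff 43.

43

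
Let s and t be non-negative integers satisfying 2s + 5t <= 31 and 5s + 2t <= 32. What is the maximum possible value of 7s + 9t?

66

(s,t)=(3,5) is feasible, giving 66.
(s,t)=(4,4) is feasible, giving 64.
(s,t)=(5,3) is feasible, giving 62.
Maximum is 66 at (s,t)=(3,5).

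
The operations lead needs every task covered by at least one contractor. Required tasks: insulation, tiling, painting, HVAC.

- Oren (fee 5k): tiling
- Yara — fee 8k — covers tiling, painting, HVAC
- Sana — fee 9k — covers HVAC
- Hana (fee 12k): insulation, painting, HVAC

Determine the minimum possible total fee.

17

The greedy cost-per-new-task heuristic would pick Yara and Hana for 20, but a cheaper cover exists.
Choose Oren and Hana: together they cover insulation, tiling, painting, HVAC — every task.
Total fee: 5 + 12 = 17.
No cover costs less than 17.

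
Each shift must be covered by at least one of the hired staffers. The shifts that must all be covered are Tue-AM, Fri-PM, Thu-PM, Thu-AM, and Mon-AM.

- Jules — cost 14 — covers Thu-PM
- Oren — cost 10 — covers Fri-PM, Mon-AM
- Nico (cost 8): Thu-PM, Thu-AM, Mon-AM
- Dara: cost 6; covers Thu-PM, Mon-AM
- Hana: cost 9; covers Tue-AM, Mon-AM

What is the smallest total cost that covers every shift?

This is a weighted set-cover instance.
Choose Oren, Nico, and Hana: together they cover Tue-AM, Fri-PM, Thu-PM, Thu-AM, Mon-AM — every shift.
Total cost: 10 + 8 + 9 = 27.
No cover costs less than 27.

27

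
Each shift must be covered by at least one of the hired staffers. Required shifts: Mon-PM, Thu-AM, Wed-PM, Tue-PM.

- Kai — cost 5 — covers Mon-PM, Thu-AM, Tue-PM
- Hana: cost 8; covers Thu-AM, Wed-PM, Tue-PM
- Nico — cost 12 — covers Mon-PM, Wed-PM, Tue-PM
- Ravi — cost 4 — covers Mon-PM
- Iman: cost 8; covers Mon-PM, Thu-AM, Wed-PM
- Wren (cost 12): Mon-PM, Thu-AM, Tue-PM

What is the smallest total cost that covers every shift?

12

The greedy cost-per-new-shift heuristic would pick Kai and Hana for 13, but a cheaper cover exists.
Choose Hana and Ravi: together they cover Mon-PM, Thu-AM, Wed-PM, Tue-PM — every shift.
Total cost: 8 + 4 = 12.
No cover costs less than 12.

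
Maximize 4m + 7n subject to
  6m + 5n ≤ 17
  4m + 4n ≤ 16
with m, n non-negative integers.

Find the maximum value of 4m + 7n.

Relaxing integrality, the LP optimum is 23.80 at (m,n) = (0, 3.4), which is not an integer point.
(m,n)=(0,3): 6·0+5·3=15≤17, 4·0+4·3=12≤16, objective 21.
(m,n)=(1,2): 6·1+5·2=16≤17, 4·1+4·2=12≤16, objective 18.
(m,n)=(0,2): 6·0+5·2=10≤17, 4·0+4·2=8≤16, objective 14.
Maximum is 21 at (m,n)=(0,3).

21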